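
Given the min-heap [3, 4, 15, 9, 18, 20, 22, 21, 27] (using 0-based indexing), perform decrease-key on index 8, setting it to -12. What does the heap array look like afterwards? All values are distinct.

[-12, 3, 15, 4, 18, 20, 22, 21, 9]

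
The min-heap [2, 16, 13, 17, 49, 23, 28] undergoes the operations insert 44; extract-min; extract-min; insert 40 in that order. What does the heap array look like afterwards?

[16, 17, 23, 28, 49, 44, 40]

insert 44:
  append 44 at index 7 → [2, 16, 13, 17, 49, 23, 28, 44] (no swap needed)
extract-min → returns 2:
  remove root 2; move last element 44 to root → [44, 16, 13, 17, 49, 23, 28]
  44 vs smaller child 13 at index 2, swap → [13, 16, 44, 17, 49, 23, 28]
  44 vs smaller child 23 at index 5, swap → [13, 16, 23, 17, 49, 44, 28]
extract-min → returns 13:
  remove root 13; move last element 28 to root → [28, 16, 23, 17, 49, 44]
  28 vs smaller child 16 at index 1, swap → [16, 28, 23, 17, 49, 44]
  28 vs smaller child 17 at index 3, swap → [16, 17, 23, 28, 49, 44]
insert 40:
  append 40 at index 6 → [16, 17, 23, 28, 49, 44, 40] (no swap needed)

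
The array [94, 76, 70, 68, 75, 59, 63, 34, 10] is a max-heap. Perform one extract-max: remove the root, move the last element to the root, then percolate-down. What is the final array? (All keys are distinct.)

[76, 75, 70, 68, 10, 59, 63, 34]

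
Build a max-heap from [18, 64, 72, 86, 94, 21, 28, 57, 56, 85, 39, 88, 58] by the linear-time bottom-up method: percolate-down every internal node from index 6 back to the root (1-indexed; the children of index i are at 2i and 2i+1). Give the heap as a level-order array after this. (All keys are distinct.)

[94, 86, 88, 57, 85, 72, 28, 18, 56, 64, 39, 21, 58]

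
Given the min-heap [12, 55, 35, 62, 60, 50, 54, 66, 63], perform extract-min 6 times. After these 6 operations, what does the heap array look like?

[62, 66, 63]

extract-min #1 returns 12:
  remove root 12; move last element 63 to root → [63, 55, 35, 62, 60, 50, 54, 66]
  63 vs smaller child 35 at index 2, swap → [35, 55, 63, 62, 60, 50, 54, 66]
  63 vs smaller child 50 at index 5, swap → [35, 55, 50, 62, 60, 63, 54, 66]
extract-min #2 returns 35:
  remove root 35; move last element 66 to root → [66, 55, 50, 62, 60, 63, 54]
  66 vs smaller child 50 at index 2, swap → [50, 55, 66, 62, 60, 63, 54]
  66 vs smaller child 54 at index 6, swap → [50, 55, 54, 62, 60, 63, 66]
extract-min #3 returns 50:
  remove root 50; move last element 66 to root → [66, 55, 54, 62, 60, 63]
  66 vs smaller child 54 at index 2, swap → [54, 55, 66, 62, 60, 63]
  66 vs only child 63 at index 5, swap → [54, 55, 63, 62, 60, 66]
extract-min #4 returns 54:
  remove root 54; move last element 66 to root → [66, 55, 63, 62, 60]
  66 vs smaller child 55 at index 1, swap → [55, 66, 63, 62, 60]
  66 vs smaller child 60 at index 4, swap → [55, 60, 63, 62, 66]
extract-min #5 returns 55:
  remove root 55; move last element 66 to root → [66, 60, 63, 62]
  66 vs smaller child 60 at index 1, swap → [60, 66, 63, 62]
  66 vs only child 62 at index 3, swap → [60, 62, 63, 66]
extract-min #6 returns 60:
  remove root 60; move last element 66 to root → [66, 62, 63]
  66 vs smaller child 62 at index 1, swap → [62, 66, 63]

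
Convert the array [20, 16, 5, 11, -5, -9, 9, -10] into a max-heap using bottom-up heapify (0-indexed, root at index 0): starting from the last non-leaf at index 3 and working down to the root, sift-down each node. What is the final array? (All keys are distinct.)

[20, 16, 9, 11, -5, -9, 5, -10]

sift down from index 3: already satisfies heap property
sift down from index 2:
  5 vs larger child 9 at index 6, swap → [20, 16, 9, 11, -5, -9, 5, -10]
sift down from index 1: already satisfies heap property
sift down from index 0: already satisfies heap property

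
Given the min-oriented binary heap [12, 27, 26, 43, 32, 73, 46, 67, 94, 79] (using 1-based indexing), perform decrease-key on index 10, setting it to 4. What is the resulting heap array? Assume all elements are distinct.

[4, 12, 26, 43, 27, 73, 46, 67, 94, 32]

set index 10 from 79 to 4 → [12, 27, 26, 43, 32, 73, 46, 67, 94, 4]
4 < parent 32 at index 5, swap → [12, 27, 26, 43, 4, 73, 46, 67, 94, 32]
4 < parent 27 at index 2, swap → [12, 4, 26, 43, 27, 73, 46, 67, 94, 32]
4 < parent 12 at index 1, swap → [4, 12, 26, 43, 27, 73, 46, 67, 94, 32]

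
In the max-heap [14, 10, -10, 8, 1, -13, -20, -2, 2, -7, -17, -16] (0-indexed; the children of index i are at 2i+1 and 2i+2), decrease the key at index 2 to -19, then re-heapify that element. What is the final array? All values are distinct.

set index 2 from -10 to -19 → [14, 10, -19, 8, 1, -13, -20, -2, 2, -7, -17, -16]
-19 vs larger child -13 at index 5, swap → [14, 10, -13, 8, 1, -19, -20, -2, 2, -7, -17, -16]
-19 vs only child -16 at index 11, swap → [14, 10, -13, 8, 1, -16, -20, -2, 2, -7, -17, -19]

[14, 10, -13, 8, 1, -16, -20, -2, 2, -7, -17, -19]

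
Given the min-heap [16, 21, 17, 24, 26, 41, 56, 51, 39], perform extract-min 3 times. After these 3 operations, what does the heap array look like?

[24, 26, 39, 51, 56, 41]

extract-min #1 returns 16:
  remove root 16; move last element 39 to root → [39, 21, 17, 24, 26, 41, 56, 51]
  39 vs smaller child 17 at index 2, swap → [17, 21, 39, 24, 26, 41, 56, 51]
extract-min #2 returns 17:
  remove root 17; move last element 51 to root → [51, 21, 39, 24, 26, 41, 56]
  51 vs smaller child 21 at index 1, swap → [21, 51, 39, 24, 26, 41, 56]
  51 vs smaller child 24 at index 3, swap → [21, 24, 39, 51, 26, 41, 56]
extract-min #3 returns 21:
  remove root 21; move last element 56 to root → [56, 24, 39, 51, 26, 41]
  56 vs smaller child 24 at index 1, swap → [24, 56, 39, 51, 26, 41]
  56 vs smaller child 26 at index 4, swap → [24, 26, 39, 51, 56, 41]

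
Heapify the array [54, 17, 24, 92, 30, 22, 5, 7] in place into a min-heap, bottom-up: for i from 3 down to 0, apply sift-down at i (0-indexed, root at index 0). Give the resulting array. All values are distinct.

[5, 7, 22, 17, 30, 54, 24, 92]

sift down from index 3:
  92 vs only child 7 at index 7, swap → [54, 17, 24, 7, 30, 22, 5, 92]
sift down from index 2:
  24 vs smaller child 5 at index 6, swap → [54, 17, 5, 7, 30, 22, 24, 92]
sift down from index 1:
  17 vs smaller child 7 at index 3, swap → [54, 7, 5, 17, 30, 22, 24, 92]
sift down from index 0:
  54 vs smaller child 5 at index 2, swap → [5, 7, 54, 17, 30, 22, 24, 92]
  54 vs smaller child 22 at index 5, swap → [5, 7, 22, 17, 30, 54, 24, 92]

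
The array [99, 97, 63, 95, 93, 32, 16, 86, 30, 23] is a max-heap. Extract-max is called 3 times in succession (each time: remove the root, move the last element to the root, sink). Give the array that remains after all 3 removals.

extract-max #1 returns 99:
  remove root 99; move last element 23 to root → [23, 97, 63, 95, 93, 32, 16, 86, 30]
  23 vs larger child 97 at index 1, swap → [97, 23, 63, 95, 93, 32, 16, 86, 30]
  23 vs larger child 95 at index 3, swap → [97, 95, 63, 23, 93, 32, 16, 86, 30]
  23 vs larger child 86 at index 7, swap → [97, 95, 63, 86, 93, 32, 16, 23, 30]
extract-max #2 returns 97:
  remove root 97; move last element 30 to root → [30, 95, 63, 86, 93, 32, 16, 23]
  30 vs larger child 95 at index 1, swap → [95, 30, 63, 86, 93, 32, 16, 23]
  30 vs larger child 93 at index 4, swap → [95, 93, 63, 86, 30, 32, 16, 23]
extract-max #3 returns 95:
  remove root 95; move last element 23 to root → [23, 93, 63, 86, 30, 32, 16]
  23 vs larger child 93 at index 1, swap → [93, 23, 63, 86, 30, 32, 16]
  23 vs larger child 86 at index 3, swap → [93, 86, 63, 23, 30, 32, 16]

[93, 86, 63, 23, 30, 32, 16]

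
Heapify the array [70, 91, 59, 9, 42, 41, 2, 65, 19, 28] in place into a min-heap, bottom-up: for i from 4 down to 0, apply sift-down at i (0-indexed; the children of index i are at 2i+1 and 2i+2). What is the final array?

sift down from index 4:
  42 vs only child 28 at index 9, swap → [70, 91, 59, 9, 28, 41, 2, 65, 19, 42]
sift down from index 3: already satisfies heap property
sift down from index 2:
  59 vs smaller child 2 at index 6, swap → [70, 91, 2, 9, 28, 41, 59, 65, 19, 42]
sift down from index 1:
  91 vs smaller child 9 at index 3, swap → [70, 9, 2, 91, 28, 41, 59, 65, 19, 42]
  91 vs smaller child 19 at index 8, swap → [70, 9, 2, 19, 28, 41, 59, 65, 91, 42]
sift down from index 0:
  70 vs smaller child 2 at index 2, swap → [2, 9, 70, 19, 28, 41, 59, 65, 91, 42]
  70 vs smaller child 41 at index 5, swap → [2, 9, 41, 19, 28, 70, 59, 65, 91, 42]

[2, 9, 41, 19, 28, 70, 59, 65, 91, 42]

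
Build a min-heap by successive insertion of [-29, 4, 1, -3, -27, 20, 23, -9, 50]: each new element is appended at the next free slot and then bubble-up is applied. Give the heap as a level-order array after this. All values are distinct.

[-29, -27, 1, -9, -3, 20, 23, 4, 50]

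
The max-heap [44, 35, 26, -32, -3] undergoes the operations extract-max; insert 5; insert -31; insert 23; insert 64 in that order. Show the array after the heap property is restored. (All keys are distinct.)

extract-max → returns 44:
  remove root 44; move last element -3 to root → [-3, 35, 26, -32]
  -3 vs larger child 35 at index 1, swap → [35, -3, 26, -32]
insert 5:
  append 5 at index 4 → [35, -3, 26, -32, 5]
  5 > parent -3 at index 1, swap → [35, 5, 26, -32, -3]
insert -31:
  append -31 at index 5 → [35, 5, 26, -32, -3, -31] (no swap needed)
insert 23:
  append 23 at index 6 → [35, 5, 26, -32, -3, -31, 23] (no swap needed)
insert 64:
  append 64 at index 7 → [35, 5, 26, -32, -3, -31, 23, 64]
  64 > parent -32 at index 3, swap → [35, 5, 26, 64, -3, -31, 23, -32]
  64 > parent 5 at index 1, swap → [35, 64, 26, 5, -3, -31, 23, -32]
  64 > parent 35 at index 0, swap → [64, 35, 26, 5, -3, -31, 23, -32]

[64, 35, 26, 5, -3, -31, 23, -32]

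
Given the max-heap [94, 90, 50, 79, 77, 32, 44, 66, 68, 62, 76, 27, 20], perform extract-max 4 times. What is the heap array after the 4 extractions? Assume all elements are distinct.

extract-max #1 returns 94:
  remove root 94; move last element 20 to root → [20, 90, 50, 79, 77, 32, 44, 66, 68, 62, 76, 27]
  20 vs larger child 90 at index 1, swap → [90, 20, 50, 79, 77, 32, 44, 66, 68, 62, 76, 27]
  20 vs larger child 79 at index 3, swap → [90, 79, 50, 20, 77, 32, 44, 66, 68, 62, 76, 27]
  20 vs larger child 68 at index 8, swap → [90, 79, 50, 68, 77, 32, 44, 66, 20, 62, 76, 27]
extract-max #2 returns 90:
  remove root 90; move last element 27 to root → [27, 79, 50, 68, 77, 32, 44, 66, 20, 62, 76]
  27 vs larger child 79 at index 1, swap → [79, 27, 50, 68, 77, 32, 44, 66, 20, 62, 76]
  27 vs larger child 77 at index 4, swap → [79, 77, 50, 68, 27, 32, 44, 66, 20, 62, 76]
  27 vs larger child 76 at index 10, swap → [79, 77, 50, 68, 76, 32, 44, 66, 20, 62, 27]
extract-max #3 returns 79:
  remove root 79; move last element 27 to root → [27, 77, 50, 68, 76, 32, 44, 66, 20, 62]
  27 vs larger child 77 at index 1, swap → [77, 27, 50, 68, 76, 32, 44, 66, 20, 62]
  27 vs larger child 76 at index 4, swap → [77, 76, 50, 68, 27, 32, 44, 66, 20, 62]
  27 vs only child 62 at index 9, swap → [77, 76, 50, 68, 62, 32, 44, 66, 20, 27]
extract-max #4 returns 77:
  remove root 77; move last element 27 to root → [27, 76, 50, 68, 62, 32, 44, 66, 20]
  27 vs larger child 76 at index 1, swap → [76, 27, 50, 68, 62, 32, 44, 66, 20]
  27 vs larger child 68 at index 3, swap → [76, 68, 50, 27, 62, 32, 44, 66, 20]
  27 vs larger child 66 at index 7, swap → [76, 68, 50, 66, 62, 32, 44, 27, 20]

[76, 68, 50, 66, 62, 32, 44, 27, 20]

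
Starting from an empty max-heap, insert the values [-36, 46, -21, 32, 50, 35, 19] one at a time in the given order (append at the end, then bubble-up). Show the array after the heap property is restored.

Insert -36:
  append -36 at index 0 → [-36] (no swap needed)
Insert 46:
  append 46 at index 1 → [-36, 46]
  46 > parent -36 at index 0, swap → [46, -36]
Insert -21:
  append -21 at index 2 → [46, -36, -21] (no swap needed)
Insert 32:
  append 32 at index 3 → [46, -36, -21, 32]
  32 > parent -36 at index 1, swap → [46, 32, -21, -36]
Insert 50:
  append 50 at index 4 → [46, 32, -21, -36, 50]
  50 > parent 32 at index 1, swap → [46, 50, -21, -36, 32]
  50 > parent 46 at index 0, swap → [50, 46, -21, -36, 32]
Insert 35:
  append 35 at index 5 → [50, 46, -21, -36, 32, 35]
  35 > parent -21 at index 2, swap → [50, 46, 35, -36, 32, -21]
Insert 19:
  append 19 at index 6 → [50, 46, 35, -36, 32, -21, 19] (no swap needed)

[50, 46, 35, -36, 32, -21, 19]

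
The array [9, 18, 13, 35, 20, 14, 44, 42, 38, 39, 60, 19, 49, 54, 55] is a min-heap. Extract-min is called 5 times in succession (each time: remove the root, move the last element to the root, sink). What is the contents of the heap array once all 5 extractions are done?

[20, 35, 44, 38, 39, 49, 55, 42, 60, 54]

extract-min #1 returns 9:
  remove root 9; move last element 55 to root → [55, 18, 13, 35, 20, 14, 44, 42, 38, 39, 60, 19, 49, 54]
  55 vs smaller child 13 at index 2, swap → [13, 18, 55, 35, 20, 14, 44, 42, 38, 39, 60, 19, 49, 54]
  55 vs smaller child 14 at index 5, swap → [13, 18, 14, 35, 20, 55, 44, 42, 38, 39, 60, 19, 49, 54]
  55 vs smaller child 19 at index 11, swap → [13, 18, 14, 35, 20, 19, 44, 42, 38, 39, 60, 55, 49, 54]
extract-min #2 returns 13:
  remove root 13; move last element 54 to root → [54, 18, 14, 35, 20, 19, 44, 42, 38, 39, 60, 55, 49]
  54 vs smaller child 14 at index 2, swap → [14, 18, 54, 35, 20, 19, 44, 42, 38, 39, 60, 55, 49]
  54 vs smaller child 19 at index 5, swap → [14, 18, 19, 35, 20, 54, 44, 42, 38, 39, 60, 55, 49]
  54 vs smaller child 49 at index 12, swap → [14, 18, 19, 35, 20, 49, 44, 42, 38, 39, 60, 55, 54]
extract-min #3 returns 14:
  remove root 14; move last element 54 to root → [54, 18, 19, 35, 20, 49, 44, 42, 38, 39, 60, 55]
  54 vs smaller child 18 at index 1, swap → [18, 54, 19, 35, 20, 49, 44, 42, 38, 39, 60, 55]
  54 vs smaller child 20 at index 4, swap → [18, 20, 19, 35, 54, 49, 44, 42, 38, 39, 60, 55]
  54 vs smaller child 39 at index 9, swap → [18, 20, 19, 35, 39, 49, 44, 42, 38, 54, 60, 55]
extract-min #4 returns 18:
  remove root 18; move last element 55 to root → [55, 20, 19, 35, 39, 49, 44, 42, 38, 54, 60]
  55 vs smaller child 19 at index 2, swap → [19, 20, 55, 35, 39, 49, 44, 42, 38, 54, 60]
  55 vs smaller child 44 at index 6, swap → [19, 20, 44, 35, 39, 49, 55, 42, 38, 54, 60]
extract-min #5 returns 19:
  remove root 19; move last element 60 to root → [60, 20, 44, 35, 39, 49, 55, 42, 38, 54]
  60 vs smaller child 20 at index 1, swap → [20, 60, 44, 35, 39, 49, 55, 42, 38, 54]
  60 vs smaller child 35 at index 3, swap → [20, 35, 44, 60, 39, 49, 55, 42, 38, 54]
  60 vs smaller child 38 at index 8, swap → [20, 35, 44, 38, 39, 49, 55, 42, 60, 54]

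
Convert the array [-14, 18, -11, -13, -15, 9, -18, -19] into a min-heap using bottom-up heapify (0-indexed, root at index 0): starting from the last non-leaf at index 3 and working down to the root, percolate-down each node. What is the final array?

sift down from index 3:
  -13 vs only child -19 at index 7, swap → [-14, 18, -11, -19, -15, 9, -18, -13]
sift down from index 2:
  -11 vs smaller child -18 at index 6, swap → [-14, 18, -18, -19, -15, 9, -11, -13]
sift down from index 1:
  18 vs smaller child -19 at index 3, swap → [-14, -19, -18, 18, -15, 9, -11, -13]
  18 vs only child -13 at index 7, swap → [-14, -19, -18, -13, -15, 9, -11, 18]
sift down from index 0:
  -14 vs smaller child -19 at index 1, swap → [-19, -14, -18, -13, -15, 9, -11, 18]
  -14 vs smaller child -15 at index 4, swap → [-19, -15, -18, -13, -14, 9, -11, 18]

[-19, -15, -18, -13, -14, 9, -11, 18]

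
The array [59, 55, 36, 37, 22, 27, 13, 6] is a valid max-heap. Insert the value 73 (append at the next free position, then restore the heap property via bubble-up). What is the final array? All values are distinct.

append 73 at index 8 → [59, 55, 36, 37, 22, 27, 13, 6, 73]
73 > parent 37 at index 3, swap → [59, 55, 36, 73, 22, 27, 13, 6, 37]
73 > parent 55 at index 1, swap → [59, 73, 36, 55, 22, 27, 13, 6, 37]
73 > parent 59 at index 0, swap → [73, 59, 36, 55, 22, 27, 13, 6, 37]

[73, 59, 36, 55, 22, 27, 13, 6, 37]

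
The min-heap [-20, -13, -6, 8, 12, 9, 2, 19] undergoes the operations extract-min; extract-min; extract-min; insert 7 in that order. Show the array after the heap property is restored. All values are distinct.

extract-min → returns -20:
  remove root -20; move last element 19 to root → [19, -13, -6, 8, 12, 9, 2]
  19 vs smaller child -13 at index 1, swap → [-13, 19, -6, 8, 12, 9, 2]
  19 vs smaller child 8 at index 3, swap → [-13, 8, -6, 19, 12, 9, 2]
extract-min → returns -13:
  remove root -13; move last element 2 to root → [2, 8, -6, 19, 12, 9]
  2 vs smaller child -6 at index 2, swap → [-6, 8, 2, 19, 12, 9]
extract-min → returns -6:
  remove root -6; move last element 9 to root → [9, 8, 2, 19, 12]
  9 vs smaller child 2 at index 2, swap → [2, 8, 9, 19, 12]
insert 7:
  append 7 at index 5 → [2, 8, 9, 19, 12, 7]
  7 < parent 9 at index 2, swap → [2, 8, 7, 19, 12, 9]

[2, 8, 7, 19, 12, 9]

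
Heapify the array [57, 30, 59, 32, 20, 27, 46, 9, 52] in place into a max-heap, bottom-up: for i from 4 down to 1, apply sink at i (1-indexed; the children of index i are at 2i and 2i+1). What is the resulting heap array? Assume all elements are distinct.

sift down from index 4:
  32 vs larger child 52 at index 9, swap → [57, 30, 59, 52, 20, 27, 46, 9, 32]
sift down from index 3: already satisfies heap property
sift down from index 2:
  30 vs larger child 52 at index 4, swap → [57, 52, 59, 30, 20, 27, 46, 9, 32]
  30 vs larger child 32 at index 9, swap → [57, 52, 59, 32, 20, 27, 46, 9, 30]
sift down from index 1:
  57 vs larger child 59 at index 3, swap → [59, 52, 57, 32, 20, 27, 46, 9, 30]

[59, 52, 57, 32, 20, 27, 46, 9, 30]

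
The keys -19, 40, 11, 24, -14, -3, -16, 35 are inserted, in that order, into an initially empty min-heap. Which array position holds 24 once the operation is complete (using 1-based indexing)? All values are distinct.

Insert -19:
  append -19 at index 1 → [-19] (no swap needed)
Insert 40:
  append 40 at index 2 → [-19, 40] (no swap needed)
Insert 11:
  append 11 at index 3 → [-19, 40, 11] (no swap needed)
Insert 24:
  append 24 at index 4 → [-19, 40, 11, 24]
  24 < parent 40 at index 2, swap → [-19, 24, 11, 40]
Insert -14:
  append -14 at index 5 → [-19, 24, 11, 40, -14]
  -14 < parent 24 at index 2, swap → [-19, -14, 11, 40, 24]
Insert -3:
  append -3 at index 6 → [-19, -14, 11, 40, 24, -3]
  -3 < parent 11 at index 3, swap → [-19, -14, -3, 40, 24, 11]
Insert -16:
  append -16 at index 7 → [-19, -14, -3, 40, 24, 11, -16]
  -16 < parent -3 at index 3, swap → [-19, -14, -16, 40, 24, 11, -3]
Insert 35:
  append 35 at index 8 → [-19, -14, -16, 40, 24, 11, -3, 35]
  35 < parent 40 at index 4, swap → [-19, -14, -16, 35, 24, 11, -3, 40]
resulting array: [-19, -14, -16, 35, 24, 11, -3, 40]

5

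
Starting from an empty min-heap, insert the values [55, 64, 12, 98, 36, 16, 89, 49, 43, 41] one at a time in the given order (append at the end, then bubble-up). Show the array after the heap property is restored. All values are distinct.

[12, 36, 16, 43, 41, 55, 89, 98, 49, 64]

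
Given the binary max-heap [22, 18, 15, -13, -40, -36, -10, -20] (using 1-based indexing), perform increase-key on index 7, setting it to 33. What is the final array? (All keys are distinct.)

[33, 18, 22, -13, -40, -36, 15, -20]

set index 7 from -10 to 33 → [22, 18, 15, -13, -40, -36, 33, -20]
33 > parent 15 at index 3, swap → [22, 18, 33, -13, -40, -36, 15, -20]
33 > parent 22 at index 1, swap → [33, 18, 22, -13, -40, -36, 15, -20]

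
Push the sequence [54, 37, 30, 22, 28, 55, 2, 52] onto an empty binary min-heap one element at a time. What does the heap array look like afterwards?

Insert 54:
  append 54 at index 0 → [54] (no swap needed)
Insert 37:
  append 37 at index 1 → [54, 37]
  37 < parent 54 at index 0, swap → [37, 54]
Insert 30:
  append 30 at index 2 → [37, 54, 30]
  30 < parent 37 at index 0, swap → [30, 54, 37]
Insert 22:
  append 22 at index 3 → [30, 54, 37, 22]
  22 < parent 54 at index 1, swap → [30, 22, 37, 54]
  22 < parent 30 at index 0, swap → [22, 30, 37, 54]
Insert 28:
  append 28 at index 4 → [22, 30, 37, 54, 28]
  28 < parent 30 at index 1, swap → [22, 28, 37, 54, 30]
Insert 55:
  append 55 at index 5 → [22, 28, 37, 54, 30, 55] (no swap needed)
Insert 2:
  append 2 at index 6 → [22, 28, 37, 54, 30, 55, 2]
  2 < parent 37 at index 2, swap → [22, 28, 2, 54, 30, 55, 37]
  2 < parent 22 at index 0, swap → [2, 28, 22, 54, 30, 55, 37]
Insert 52:
  append 52 at index 7 → [2, 28, 22, 54, 30, 55, 37, 52]
  52 < parent 54 at index 3, swap → [2, 28, 22, 52, 30, 55, 37, 54]

[2, 28, 22, 52, 30, 55, 37, 54]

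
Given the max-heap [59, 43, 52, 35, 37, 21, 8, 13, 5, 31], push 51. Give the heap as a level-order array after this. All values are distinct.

append 51 at index 10 → [59, 43, 52, 35, 37, 21, 8, 13, 5, 31, 51]
51 > parent 37 at index 4, swap → [59, 43, 52, 35, 51, 21, 8, 13, 5, 31, 37]
51 > parent 43 at index 1, swap → [59, 51, 52, 35, 43, 21, 8, 13, 5, 31, 37]

[59, 51, 52, 35, 43, 21, 8, 13, 5, 31, 37]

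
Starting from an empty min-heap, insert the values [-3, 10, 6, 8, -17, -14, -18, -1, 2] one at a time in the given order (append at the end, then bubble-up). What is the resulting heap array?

Insert -3:
  append -3 at index 0 → [-3] (no swap needed)
Insert 10:
  append 10 at index 1 → [-3, 10] (no swap needed)
Insert 6:
  append 6 at index 2 → [-3, 10, 6] (no swap needed)
Insert 8:
  append 8 at index 3 → [-3, 10, 6, 8]
  8 < parent 10 at index 1, swap → [-3, 8, 6, 10]
Insert -17:
  append -17 at index 4 → [-3, 8, 6, 10, -17]
  -17 < parent 8 at index 1, swap → [-3, -17, 6, 10, 8]
  -17 < parent -3 at index 0, swap → [-17, -3, 6, 10, 8]
Insert -14:
  append -14 at index 5 → [-17, -3, 6, 10, 8, -14]
  -14 < parent 6 at index 2, swap → [-17, -3, -14, 10, 8, 6]
Insert -18:
  append -18 at index 6 → [-17, -3, -14, 10, 8, 6, -18]
  -18 < parent -14 at index 2, swap → [-17, -3, -18, 10, 8, 6, -14]
  -18 < parent -17 at index 0, swap → [-18, -3, -17, 10, 8, 6, -14]
Insert -1:
  append -1 at index 7 → [-18, -3, -17, 10, 8, 6, -14, -1]
  -1 < parent 10 at index 3, swap → [-18, -3, -17, -1, 8, 6, -14, 10]
Insert 2:
  append 2 at index 8 → [-18, -3, -17, -1, 8, 6, -14, 10, 2] (no swap needed)

[-18, -3, -17, -1, 8, 6, -14, 10, 2]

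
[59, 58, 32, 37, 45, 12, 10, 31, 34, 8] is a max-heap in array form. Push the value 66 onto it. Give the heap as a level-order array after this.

append 66 at index 10 → [59, 58, 32, 37, 45, 12, 10, 31, 34, 8, 66]
66 > parent 45 at index 4, swap → [59, 58, 32, 37, 66, 12, 10, 31, 34, 8, 45]
66 > parent 58 at index 1, swap → [59, 66, 32, 37, 58, 12, 10, 31, 34, 8, 45]
66 > parent 59 at index 0, swap → [66, 59, 32, 37, 58, 12, 10, 31, 34, 8, 45]

[66, 59, 32, 37, 58, 12, 10, 31, 34, 8, 45]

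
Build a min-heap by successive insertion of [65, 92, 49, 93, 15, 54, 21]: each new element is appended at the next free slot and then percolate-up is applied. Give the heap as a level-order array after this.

[15, 49, 21, 93, 92, 65, 54]

Insert 65:
  append 65 at index 0 → [65] (no swap needed)
Insert 92:
  append 92 at index 1 → [65, 92] (no swap needed)
Insert 49:
  append 49 at index 2 → [65, 92, 49]
  49 < parent 65 at index 0, swap → [49, 92, 65]
Insert 93:
  append 93 at index 3 → [49, 92, 65, 93] (no swap needed)
Insert 15:
  append 15 at index 4 → [49, 92, 65, 93, 15]
  15 < parent 92 at index 1, swap → [49, 15, 65, 93, 92]
  15 < parent 49 at index 0, swap → [15, 49, 65, 93, 92]
Insert 54:
  append 54 at index 5 → [15, 49, 65, 93, 92, 54]
  54 < parent 65 at index 2, swap → [15, 49, 54, 93, 92, 65]
Insert 21:
  append 21 at index 6 → [15, 49, 54, 93, 92, 65, 21]
  21 < parent 54 at index 2, swap → [15, 49, 21, 93, 92, 65, 54]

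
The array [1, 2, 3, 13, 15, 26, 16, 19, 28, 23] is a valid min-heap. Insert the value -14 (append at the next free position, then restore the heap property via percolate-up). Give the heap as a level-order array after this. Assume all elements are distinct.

[-14, 1, 3, 13, 2, 26, 16, 19, 28, 23, 15]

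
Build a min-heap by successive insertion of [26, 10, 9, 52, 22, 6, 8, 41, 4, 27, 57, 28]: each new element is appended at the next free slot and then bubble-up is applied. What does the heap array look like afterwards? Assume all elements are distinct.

Insert 26:
  append 26 at index 0 → [26] (no swap needed)
Insert 10:
  append 10 at index 1 → [26, 10]
  10 < parent 26 at index 0, swap → [10, 26]
Insert 9:
  append 9 at index 2 → [10, 26, 9]
  9 < parent 10 at index 0, swap → [9, 26, 10]
Insert 52:
  append 52 at index 3 → [9, 26, 10, 52] (no swap needed)
Insert 22:
  append 22 at index 4 → [9, 26, 10, 52, 22]
  22 < parent 26 at index 1, swap → [9, 22, 10, 52, 26]
Insert 6:
  append 6 at index 5 → [9, 22, 10, 52, 26, 6]
  6 < parent 10 at index 2, swap → [9, 22, 6, 52, 26, 10]
  6 < parent 9 at index 0, swap → [6, 22, 9, 52, 26, 10]
Insert 8:
  append 8 at index 6 → [6, 22, 9, 52, 26, 10, 8]
  8 < parent 9 at index 2, swap → [6, 22, 8, 52, 26, 10, 9]
Insert 41:
  append 41 at index 7 → [6, 22, 8, 52, 26, 10, 9, 41]
  41 < parent 52 at index 3, swap → [6, 22, 8, 41, 26, 10, 9, 52]
Insert 4:
  append 4 at index 8 → [6, 22, 8, 41, 26, 10, 9, 52, 4]
  4 < parent 41 at index 3, swap → [6, 22, 8, 4, 26, 10, 9, 52, 41]
  4 < parent 22 at index 1, swap → [6, 4, 8, 22, 26, 10, 9, 52, 41]
  4 < parent 6 at index 0, swap → [4, 6, 8, 22, 26, 10, 9, 52, 41]
Insert 27:
  append 27 at index 9 → [4, 6, 8, 22, 26, 10, 9, 52, 41, 27] (no swap needed)
Insert 57:
  append 57 at index 10 → [4, 6, 8, 22, 26, 10, 9, 52, 41, 27, 57] (no swap needed)
Insert 28:
  append 28 at index 11 → [4, 6, 8, 22, 26, 10, 9, 52, 41, 27, 57, 28] (no swap needed)

[4, 6, 8, 22, 26, 10, 9, 52, 41, 27, 57, 28]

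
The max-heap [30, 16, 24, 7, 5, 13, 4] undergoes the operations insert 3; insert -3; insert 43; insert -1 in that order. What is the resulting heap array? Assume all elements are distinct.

[43, 30, 24, 7, 16, 13, 4, 3, -3, 5, -1]

insert 3:
  append 3 at index 7 → [30, 16, 24, 7, 5, 13, 4, 3] (no swap needed)
insert -3:
  append -3 at index 8 → [30, 16, 24, 7, 5, 13, 4, 3, -3] (no swap needed)
insert 43:
  append 43 at index 9 → [30, 16, 24, 7, 5, 13, 4, 3, -3, 43]
  43 > parent 5 at index 4, swap → [30, 16, 24, 7, 43, 13, 4, 3, -3, 5]
  43 > parent 16 at index 1, swap → [30, 43, 24, 7, 16, 13, 4, 3, -3, 5]
  43 > parent 30 at index 0, swap → [43, 30, 24, 7, 16, 13, 4, 3, -3, 5]
insert -1:
  append -1 at index 10 → [43, 30, 24, 7, 16, 13, 4, 3, -3, 5, -1] (no swap needed)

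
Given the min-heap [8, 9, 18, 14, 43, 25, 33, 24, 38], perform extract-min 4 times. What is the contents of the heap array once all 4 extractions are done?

[24, 33, 25, 38, 43]

extract-min #1 returns 8:
  remove root 8; move last element 38 to root → [38, 9, 18, 14, 43, 25, 33, 24]
  38 vs smaller child 9 at index 1, swap → [9, 38, 18, 14, 43, 25, 33, 24]
  38 vs smaller child 14 at index 3, swap → [9, 14, 18, 38, 43, 25, 33, 24]
  38 vs only child 24 at index 7, swap → [9, 14, 18, 24, 43, 25, 33, 38]
extract-min #2 returns 9:
  remove root 9; move last element 38 to root → [38, 14, 18, 24, 43, 25, 33]
  38 vs smaller child 14 at index 1, swap → [14, 38, 18, 24, 43, 25, 33]
  38 vs smaller child 24 at index 3, swap → [14, 24, 18, 38, 43, 25, 33]
extract-min #3 returns 14:
  remove root 14; move last element 33 to root → [33, 24, 18, 38, 43, 25]
  33 vs smaller child 18 at index 2, swap → [18, 24, 33, 38, 43, 25]
  33 vs only child 25 at index 5, swap → [18, 24, 25, 38, 43, 33]
extract-min #4 returns 18:
  remove root 18; move last element 33 to root → [33, 24, 25, 38, 43]
  33 vs smaller child 24 at index 1, swap → [24, 33, 25, 38, 43]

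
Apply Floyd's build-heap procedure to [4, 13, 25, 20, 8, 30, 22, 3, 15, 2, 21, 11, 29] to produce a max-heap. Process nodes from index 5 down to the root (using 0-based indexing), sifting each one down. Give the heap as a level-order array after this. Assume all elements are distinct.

[30, 21, 29, 20, 13, 25, 22, 3, 15, 2, 8, 11, 4]

sift down from index 5: already satisfies heap property
sift down from index 4:
  8 vs larger child 21 at index 10, swap → [4, 13, 25, 20, 21, 30, 22, 3, 15, 2, 8, 11, 29]
sift down from index 3: already satisfies heap property
sift down from index 2:
  25 vs larger child 30 at index 5, swap → [4, 13, 30, 20, 21, 25, 22, 3, 15, 2, 8, 11, 29]
  25 vs larger child 29 at index 12, swap → [4, 13, 30, 20, 21, 29, 22, 3, 15, 2, 8, 11, 25]
sift down from index 1:
  13 vs larger child 21 at index 4, swap → [4, 21, 30, 20, 13, 29, 22, 3, 15, 2, 8, 11, 25]
sift down from index 0:
  4 vs larger child 30 at index 2, swap → [30, 21, 4, 20, 13, 29, 22, 3, 15, 2, 8, 11, 25]
  4 vs larger child 29 at index 5, swap → [30, 21, 29, 20, 13, 4, 22, 3, 15, 2, 8, 11, 25]
  4 vs larger child 25 at index 12, swap → [30, 21, 29, 20, 13, 25, 22, 3, 15, 2, 8, 11, 4]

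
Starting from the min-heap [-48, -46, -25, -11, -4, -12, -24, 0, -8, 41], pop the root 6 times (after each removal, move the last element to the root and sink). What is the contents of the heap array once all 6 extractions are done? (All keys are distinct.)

[-8, -4, 0, 41]

extract-min #1 returns -48:
  remove root -48; move last element 41 to root → [41, -46, -25, -11, -4, -12, -24, 0, -8]
  41 vs smaller child -46 at index 1, swap → [-46, 41, -25, -11, -4, -12, -24, 0, -8]
  41 vs smaller child -11 at index 3, swap → [-46, -11, -25, 41, -4, -12, -24, 0, -8]
  41 vs smaller child -8 at index 8, swap → [-46, -11, -25, -8, -4, -12, -24, 0, 41]
extract-min #2 returns -46:
  remove root -46; move last element 41 to root → [41, -11, -25, -8, -4, -12, -24, 0]
  41 vs smaller child -25 at index 2, swap → [-25, -11, 41, -8, -4, -12, -24, 0]
  41 vs smaller child -24 at index 6, swap → [-25, -11, -24, -8, -4, -12, 41, 0]
extract-min #3 returns -25:
  remove root -25; move last element 0 to root → [0, -11, -24, -8, -4, -12, 41]
  0 vs smaller child -24 at index 2, swap → [-24, -11, 0, -8, -4, -12, 41]
  0 vs smaller child -12 at index 5, swap → [-24, -11, -12, -8, -4, 0, 41]
extract-min #4 returns -24:
  remove root -24; move last element 41 to root → [41, -11, -12, -8, -4, 0]
  41 vs smaller child -12 at index 2, swap → [-12, -11, 41, -8, -4, 0]
  41 vs only child 0 at index 5, swap → [-12, -11, 0, -8, -4, 41]
extract-min #5 returns -12:
  remove root -12; move last element 41 to root → [41, -11, 0, -8, -4]
  41 vs smaller child -11 at index 1, swap → [-11, 41, 0, -8, -4]
  41 vs smaller child -8 at index 3, swap → [-11, -8, 0, 41, -4]
extract-min #6 returns -11:
  remove root -11; move last element -4 to root → [-4, -8, 0, 41]
  -4 vs smaller child -8 at index 1, swap → [-8, -4, 0, 41]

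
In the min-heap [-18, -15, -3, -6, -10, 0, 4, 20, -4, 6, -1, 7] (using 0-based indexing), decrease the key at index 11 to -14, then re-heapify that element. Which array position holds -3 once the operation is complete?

5

set index 11 from 7 to -14 → [-18, -15, -3, -6, -10, 0, 4, 20, -4, 6, -1, -14]
-14 < parent 0 at index 5, swap → [-18, -15, -3, -6, -10, -14, 4, 20, -4, 6, -1, 0]
-14 < parent -3 at index 2, swap → [-18, -15, -14, -6, -10, -3, 4, 20, -4, 6, -1, 0]
resulting array: [-18, -15, -14, -6, -10, -3, 4, 20, -4, 6, -1, 0]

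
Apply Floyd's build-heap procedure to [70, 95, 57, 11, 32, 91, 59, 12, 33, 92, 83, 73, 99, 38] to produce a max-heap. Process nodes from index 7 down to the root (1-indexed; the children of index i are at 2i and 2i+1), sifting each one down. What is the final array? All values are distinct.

sift down from index 7: already satisfies heap property
sift down from index 6:
  91 vs larger child 99 at index 13, swap → [70, 95, 57, 11, 32, 99, 59, 12, 33, 92, 83, 73, 91, 38]
sift down from index 5:
  32 vs larger child 92 at index 10, swap → [70, 95, 57, 11, 92, 99, 59, 12, 33, 32, 83, 73, 91, 38]
sift down from index 4:
  11 vs larger child 33 at index 9, swap → [70, 95, 57, 33, 92, 99, 59, 12, 11, 32, 83, 73, 91, 38]
sift down from index 3:
  57 vs larger child 99 at index 6, swap → [70, 95, 99, 33, 92, 57, 59, 12, 11, 32, 83, 73, 91, 38]
  57 vs larger child 91 at index 13, swap → [70, 95, 99, 33, 92, 91, 59, 12, 11, 32, 83, 73, 57, 38]
sift down from index 2: already satisfies heap property
sift down from index 1:
  70 vs larger child 99 at index 3, swap → [99, 95, 70, 33, 92, 91, 59, 12, 11, 32, 83, 73, 57, 38]
  70 vs larger child 91 at index 6, swap → [99, 95, 91, 33, 92, 70, 59, 12, 11, 32, 83, 73, 57, 38]
  70 vs larger child 73 at index 12, swap → [99, 95, 91, 33, 92, 73, 59, 12, 11, 32, 83, 70, 57, 38]

[99, 95, 91, 33, 92, 73, 59, 12, 11, 32, 83, 70, 57, 38]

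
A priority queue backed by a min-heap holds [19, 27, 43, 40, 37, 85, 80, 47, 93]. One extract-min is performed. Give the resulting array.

[27, 37, 43, 40, 93, 85, 80, 47]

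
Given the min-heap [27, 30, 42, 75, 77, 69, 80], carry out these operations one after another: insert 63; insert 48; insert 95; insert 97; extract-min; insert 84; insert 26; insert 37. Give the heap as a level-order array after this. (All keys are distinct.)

insert 63:
  append 63 at index 7 → [27, 30, 42, 75, 77, 69, 80, 63]
  63 < parent 75 at index 3, swap → [27, 30, 42, 63, 77, 69, 80, 75]
insert 48:
  append 48 at index 8 → [27, 30, 42, 63, 77, 69, 80, 75, 48]
  48 < parent 63 at index 3, swap → [27, 30, 42, 48, 77, 69, 80, 75, 63]
insert 95:
  append 95 at index 9 → [27, 30, 42, 48, 77, 69, 80, 75, 63, 95] (no swap needed)
insert 97:
  append 97 at index 10 → [27, 30, 42, 48, 77, 69, 80, 75, 63, 95, 97] (no swap needed)
extract-min → returns 27:
  remove root 27; move last element 97 to root → [97, 30, 42, 48, 77, 69, 80, 75, 63, 95]
  97 vs smaller child 30 at index 1, swap → [30, 97, 42, 48, 77, 69, 80, 75, 63, 95]
  97 vs smaller child 48 at index 3, swap → [30, 48, 42, 97, 77, 69, 80, 75, 63, 95]
  97 vs smaller child 63 at index 8, swap → [30, 48, 42, 63, 77, 69, 80, 75, 97, 95]
insert 84:
  append 84 at index 10 → [30, 48, 42, 63, 77, 69, 80, 75, 97, 95, 84] (no swap needed)
insert 26:
  append 26 at index 11 → [30, 48, 42, 63, 77, 69, 80, 75, 97, 95, 84, 26]
  26 < parent 69 at index 5, swap → [30, 48, 42, 63, 77, 26, 80, 75, 97, 95, 84, 69]
  26 < parent 42 at index 2, swap → [30, 48, 26, 63, 77, 42, 80, 75, 97, 95, 84, 69]
  26 < parent 30 at index 0, swap → [26, 48, 30, 63, 77, 42, 80, 75, 97, 95, 84, 69]
insert 37:
  append 37 at index 12 → [26, 48, 30, 63, 77, 42, 80, 75, 97, 95, 84, 69, 37]
  37 < parent 42 at index 5, swap → [26, 48, 30, 63, 77, 37, 80, 75, 97, 95, 84, 69, 42]

[26, 48, 30, 63, 77, 37, 80, 75, 97, 95, 84, 69, 42]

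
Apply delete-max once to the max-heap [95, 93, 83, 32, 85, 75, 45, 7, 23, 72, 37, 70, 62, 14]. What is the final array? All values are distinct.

[93, 85, 83, 32, 72, 75, 45, 7, 23, 14, 37, 70, 62]

remove root 95; move last element 14 to root → [14, 93, 83, 32, 85, 75, 45, 7, 23, 72, 37, 70, 62]
14 vs larger child 93 at index 1, swap → [93, 14, 83, 32, 85, 75, 45, 7, 23, 72, 37, 70, 62]
14 vs larger child 85 at index 4, swap → [93, 85, 83, 32, 14, 75, 45, 7, 23, 72, 37, 70, 62]
14 vs larger child 72 at index 9, swap → [93, 85, 83, 32, 72, 75, 45, 7, 23, 14, 37, 70, 62]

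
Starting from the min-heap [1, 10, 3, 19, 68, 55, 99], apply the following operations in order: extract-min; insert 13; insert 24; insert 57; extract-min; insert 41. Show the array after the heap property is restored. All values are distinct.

extract-min → returns 1:
  remove root 1; move last element 99 to root → [99, 10, 3, 19, 68, 55]
  99 vs smaller child 3 at index 2, swap → [3, 10, 99, 19, 68, 55]
  99 vs only child 55 at index 5, swap → [3, 10, 55, 19, 68, 99]
insert 13:
  append 13 at index 6 → [3, 10, 55, 19, 68, 99, 13]
  13 < parent 55 at index 2, swap → [3, 10, 13, 19, 68, 99, 55]
insert 24:
  append 24 at index 7 → [3, 10, 13, 19, 68, 99, 55, 24] (no swap needed)
insert 57:
  append 57 at index 8 → [3, 10, 13, 19, 68, 99, 55, 24, 57] (no swap needed)
extract-min → returns 3:
  remove root 3; move last element 57 to root → [57, 10, 13, 19, 68, 99, 55, 24]
  57 vs smaller child 10 at index 1, swap → [10, 57, 13, 19, 68, 99, 55, 24]
  57 vs smaller child 19 at index 3, swap → [10, 19, 13, 57, 68, 99, 55, 24]
  57 vs only child 24 at index 7, swap → [10, 19, 13, 24, 68, 99, 55, 57]
insert 41:
  append 41 at index 8 → [10, 19, 13, 24, 68, 99, 55, 57, 41] (no swap needed)

[10, 19, 13, 24, 68, 99, 55, 57, 41]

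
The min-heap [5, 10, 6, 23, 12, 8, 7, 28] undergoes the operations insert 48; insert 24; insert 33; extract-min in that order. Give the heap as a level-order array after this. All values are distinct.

[6, 10, 7, 23, 12, 8, 33, 28, 48, 24]

insert 48:
  append 48 at index 8 → [5, 10, 6, 23, 12, 8, 7, 28, 48] (no swap needed)
insert 24:
  append 24 at index 9 → [5, 10, 6, 23, 12, 8, 7, 28, 48, 24] (no swap needed)
insert 33:
  append 33 at index 10 → [5, 10, 6, 23, 12, 8, 7, 28, 48, 24, 33] (no swap needed)
extract-min → returns 5:
  remove root 5; move last element 33 to root → [33, 10, 6, 23, 12, 8, 7, 28, 48, 24]
  33 vs smaller child 6 at index 2, swap → [6, 10, 33, 23, 12, 8, 7, 28, 48, 24]
  33 vs smaller child 7 at index 6, swap → [6, 10, 7, 23, 12, 8, 33, 28, 48, 24]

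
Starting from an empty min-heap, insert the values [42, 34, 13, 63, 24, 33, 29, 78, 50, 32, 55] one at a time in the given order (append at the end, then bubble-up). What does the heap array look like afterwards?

[13, 24, 29, 50, 32, 34, 33, 78, 63, 42, 55]

Insert 42:
  append 42 at index 0 → [42] (no swap needed)
Insert 34:
  append 34 at index 1 → [42, 34]
  34 < parent 42 at index 0, swap → [34, 42]
Insert 13:
  append 13 at index 2 → [34, 42, 13]
  13 < parent 34 at index 0, swap → [13, 42, 34]
Insert 63:
  append 63 at index 3 → [13, 42, 34, 63] (no swap needed)
Insert 24:
  append 24 at index 4 → [13, 42, 34, 63, 24]
  24 < parent 42 at index 1, swap → [13, 24, 34, 63, 42]
Insert 33:
  append 33 at index 5 → [13, 24, 34, 63, 42, 33]
  33 < parent 34 at index 2, swap → [13, 24, 33, 63, 42, 34]
Insert 29:
  append 29 at index 6 → [13, 24, 33, 63, 42, 34, 29]
  29 < parent 33 at index 2, swap → [13, 24, 29, 63, 42, 34, 33]
Insert 78:
  append 78 at index 7 → [13, 24, 29, 63, 42, 34, 33, 78] (no swap needed)
Insert 50:
  append 50 at index 8 → [13, 24, 29, 63, 42, 34, 33, 78, 50]
  50 < parent 63 at index 3, swap → [13, 24, 29, 50, 42, 34, 33, 78, 63]
Insert 32:
  append 32 at index 9 → [13, 24, 29, 50, 42, 34, 33, 78, 63, 32]
  32 < parent 42 at index 4, swap → [13, 24, 29, 50, 32, 34, 33, 78, 63, 42]
Insert 55:
  append 55 at index 10 → [13, 24, 29, 50, 32, 34, 33, 78, 63, 42, 55] (no swap needed)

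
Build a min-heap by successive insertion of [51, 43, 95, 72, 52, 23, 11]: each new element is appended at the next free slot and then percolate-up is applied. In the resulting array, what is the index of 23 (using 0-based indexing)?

2

Insert 51:
  append 51 at index 0 → [51] (no swap needed)
Insert 43:
  append 43 at index 1 → [51, 43]
  43 < parent 51 at index 0, swap → [43, 51]
Insert 95:
  append 95 at index 2 → [43, 51, 95] (no swap needed)
Insert 72:
  append 72 at index 3 → [43, 51, 95, 72] (no swap needed)
Insert 52:
  append 52 at index 4 → [43, 51, 95, 72, 52] (no swap needed)
Insert 23:
  append 23 at index 5 → [43, 51, 95, 72, 52, 23]
  23 < parent 95 at index 2, swap → [43, 51, 23, 72, 52, 95]
  23 < parent 43 at index 0, swap → [23, 51, 43, 72, 52, 95]
Insert 11:
  append 11 at index 6 → [23, 51, 43, 72, 52, 95, 11]
  11 < parent 43 at index 2, swap → [23, 51, 11, 72, 52, 95, 43]
  11 < parent 23 at index 0, swap → [11, 51, 23, 72, 52, 95, 43]
resulting array: [11, 51, 23, 72, 52, 95, 43]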